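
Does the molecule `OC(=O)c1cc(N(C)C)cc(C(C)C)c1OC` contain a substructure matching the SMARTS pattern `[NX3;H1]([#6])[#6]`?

No

The pattern [NX3;H1]([#6])[#6] describes a trivalent nitrogen with one H, bonded to two carbons — a secondary amine.
The closest candidate here is a dimethylamino group (-N(CH3)2), but the nitrogen has H0, not H1. No other fragment satisfies the full query, so there is no match.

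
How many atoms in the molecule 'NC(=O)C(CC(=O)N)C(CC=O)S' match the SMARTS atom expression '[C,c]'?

7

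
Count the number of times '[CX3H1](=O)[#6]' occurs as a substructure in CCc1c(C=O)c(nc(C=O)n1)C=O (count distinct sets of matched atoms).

[CX3H1](=O)[#6] is the SMARTS for an aldehyde: an sp2 carbon with one H, double-bonded to O and single-bonded to carbon.
The molecule carries 3 separate instances of an aldehyde (-CHO) meeting every constraint; each maps to a distinct set of atoms, giving 3 matches.

3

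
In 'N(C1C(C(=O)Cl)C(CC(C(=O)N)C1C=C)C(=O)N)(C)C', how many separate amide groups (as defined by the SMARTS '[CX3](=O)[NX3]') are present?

2

[CX3](=O)[NX3] is the SMARTS for an amide: a carbonyl carbon bonded to a trivalent nitrogen.
The molecule carries 2 separate instances of a primary amide (-C(=O)NH2) meeting every constraint; each maps to a distinct set of atoms, giving 2 matches.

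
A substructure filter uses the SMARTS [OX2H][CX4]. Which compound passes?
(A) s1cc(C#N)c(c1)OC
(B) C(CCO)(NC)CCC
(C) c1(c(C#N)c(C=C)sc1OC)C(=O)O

[OX2H][CX4] describes a hydroxyl oxygen bound to an sp3 (X4) carbon (an aliphatic alcohol).
(A) has a methoxy ether (-OCH3) but the oxygen has H0 (ether), not H1.
(B) contains a hydroxyl group (-OH), which satisfies every atom and bond constraint.
(C) has a carboxylic acid group (-C(=O)OH) but the -OH is on a CX3 carbonyl carbon, not a CX4 carbon.
So the answer is (B).

B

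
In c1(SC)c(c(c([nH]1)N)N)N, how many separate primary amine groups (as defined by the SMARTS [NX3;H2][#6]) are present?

3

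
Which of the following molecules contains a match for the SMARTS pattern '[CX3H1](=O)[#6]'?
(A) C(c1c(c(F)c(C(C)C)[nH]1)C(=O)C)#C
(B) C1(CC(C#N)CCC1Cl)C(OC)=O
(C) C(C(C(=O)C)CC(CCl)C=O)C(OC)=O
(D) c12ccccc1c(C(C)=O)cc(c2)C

C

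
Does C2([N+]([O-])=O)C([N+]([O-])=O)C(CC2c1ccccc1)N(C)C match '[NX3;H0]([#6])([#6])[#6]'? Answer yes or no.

The pattern [NX3;H0]([#6])([#6])[#6] describes a trivalent nitrogen with no H, bonded to three carbons — a tertiary amine.
The molecule carries a dimethylamino group (-N(CH3)2), whose atoms satisfy every constraint of the query, so the pattern matches.

Yes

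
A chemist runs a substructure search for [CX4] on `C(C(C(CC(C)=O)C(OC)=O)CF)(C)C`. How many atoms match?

9

The query [CX4] means: C with X4: aliphatic carbon with exactly 4 total connections (bonds + H).
Check the 15 heavy atoms by environment: 9× C (X4) → match; 2× C (X3) → no; 2× O (X1) → no; 1× F (X1) → no; 1× O (X2) → no.
That gives 9 matching atoms.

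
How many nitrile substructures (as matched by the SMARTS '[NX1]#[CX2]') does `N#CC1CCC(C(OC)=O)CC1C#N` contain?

2

[NX1]#[CX2] is the SMARTS for a nitrile: a nitrogen triple-bonded to a two-connected carbon.
The molecule carries 2 separate instances of a nitrile (-C#N) meeting every constraint; each maps to a distinct set of atoms, giving 2 matches.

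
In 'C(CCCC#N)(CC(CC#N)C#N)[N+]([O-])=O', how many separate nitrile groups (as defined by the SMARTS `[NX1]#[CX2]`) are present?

[NX1]#[CX2] is the SMARTS for a nitrile: a nitrogen triple-bonded to a two-connected carbon.
The molecule carries 3 separate instances of a nitrile (-C#N) meeting every constraint; each maps to a distinct set of atoms, giving 3 matches.

3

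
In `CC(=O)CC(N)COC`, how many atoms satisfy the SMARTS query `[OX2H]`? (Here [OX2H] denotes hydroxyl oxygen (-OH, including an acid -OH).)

The query [OX2H] means: aliphatic oxygen with two connections, one of which is H — an -OH oxygen.
Check the 9 heavy atoms by environment: 2× C (H2, X4) → no; 1× C (H1, X4) → no; 1× C (H0, X3) → no; 1× O (H0, X1) → no; 2× C (H3, X4) → no; 1× N (H2, X3) → no; 1× O (H0, X2) → no.
No environment satisfies the query, so 0 matching atoms.

0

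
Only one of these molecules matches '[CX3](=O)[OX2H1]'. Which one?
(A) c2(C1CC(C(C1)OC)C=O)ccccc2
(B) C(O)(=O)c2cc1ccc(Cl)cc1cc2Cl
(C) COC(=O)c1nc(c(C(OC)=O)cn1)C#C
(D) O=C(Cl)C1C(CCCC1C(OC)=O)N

[CX3](=O)[OX2H1] describes an sp2 carbon double-bonded to O and single-bonded to an -OH oxygen (a carboxylic acid).
(A) has an aldehyde (-CHO) but there is no singly-bonded oxygen on the carbonyl carbon.
(B) contains a carboxylic acid group (-C(=O)OH), which satisfies every atom and bond constraint.
(C) has a methyl-ester group (-C(=O)OCH3) but the singly-bonded O has no H (OX2H0, not OX2H1).
(D) has a methyl-ester group (-C(=O)OCH3) but the singly-bonded O has no H (OX2H0, not OX2H1).
So the answer is (B).

B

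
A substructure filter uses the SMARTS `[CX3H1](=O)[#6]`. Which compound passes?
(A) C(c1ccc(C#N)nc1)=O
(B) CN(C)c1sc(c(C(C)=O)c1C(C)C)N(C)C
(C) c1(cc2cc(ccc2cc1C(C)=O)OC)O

A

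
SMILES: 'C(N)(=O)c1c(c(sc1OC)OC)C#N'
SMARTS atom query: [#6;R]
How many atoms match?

4

The query [#6;R] means: carbon that is part of a ring.
Check the 14 heavy atoms by environment: 1× s (aromatic, in 5-ring) → no; 4× c (aromatic, in 5-ring) → match; 4× C (acyclic) → no; 2× N (acyclic) → no; 3× O (acyclic) → no.
That gives 4 matching atoms.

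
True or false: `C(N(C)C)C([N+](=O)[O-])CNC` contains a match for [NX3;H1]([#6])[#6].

The pattern [NX3;H1]([#6])[#6] describes a trivalent nitrogen with one H, bonded to two carbons — a secondary amine.
The molecule carries an N-methylamino group (-NHCH3), whose atoms satisfy every constraint of the query, so the pattern matches.

True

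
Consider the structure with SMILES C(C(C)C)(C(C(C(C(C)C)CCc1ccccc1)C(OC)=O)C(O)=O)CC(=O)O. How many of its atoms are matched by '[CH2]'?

3

The query [CH2] means: aliphatic carbon with exactly two hydrogens.
Check the 29 heavy atoms by environment: 3× C (H2) → match; 6× C (H1) → no; 5× C (H3) → no; 3× C (H0) → no; 4× O (H0) → no; 2× O (H1) → no; 1× c (aromatic, H0) → no; 5× c (aromatic, H1) → no.
That gives 3 matching atoms.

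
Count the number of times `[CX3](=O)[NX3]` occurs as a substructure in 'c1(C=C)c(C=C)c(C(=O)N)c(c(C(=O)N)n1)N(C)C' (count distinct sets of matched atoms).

[CX3](=O)[NX3] is the SMARTS for an amide: a carbonyl carbon bonded to a trivalent nitrogen.
The molecule carries 2 separate instances of a primary amide (-C(=O)NH2) meeting every constraint; each maps to a distinct set of atoms, giving 2 matches.

2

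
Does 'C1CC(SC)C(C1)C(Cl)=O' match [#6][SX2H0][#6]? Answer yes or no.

Yes

The pattern [#6][SX2H0][#6] describes an aliphatic sulfur bridging two carbons with no H on the sulfur — a thioether.
The molecule carries a methylthio ether (-SCH3), whose atoms satisfy every constraint of the query, so the pattern matches.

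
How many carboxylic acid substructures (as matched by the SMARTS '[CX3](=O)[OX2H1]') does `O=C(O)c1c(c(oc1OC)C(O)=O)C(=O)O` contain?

3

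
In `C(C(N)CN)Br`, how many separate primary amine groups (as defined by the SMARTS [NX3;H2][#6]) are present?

[NX3;H2][#6] is the SMARTS for a primary amine: a trivalent nitrogen with two H attached to carbon.
The molecule carries 2 separate instances of a primary amino group (-NH2) meeting every constraint; each maps to a distinct set of atoms, giving 2 matches.

2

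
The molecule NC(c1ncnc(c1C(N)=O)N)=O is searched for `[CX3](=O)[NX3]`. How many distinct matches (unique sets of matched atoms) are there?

2

[CX3](=O)[NX3] is the SMARTS for an amide: a carbonyl carbon bonded to a trivalent nitrogen.
The molecule carries 2 separate instances of a primary amide (-C(=O)NH2) meeting every constraint; each maps to a distinct set of atoms, giving 2 matches.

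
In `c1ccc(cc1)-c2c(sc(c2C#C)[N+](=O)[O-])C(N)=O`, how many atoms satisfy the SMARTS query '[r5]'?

The query [r5] means: r5 matches atoms in a five-membered ring.
Check the 19 heavy atoms by environment: 1× s (aromatic, in 5-ring) → match; 4× c (aromatic, in 5-ring) → match; 6× c (aromatic, in 6-ring) → no; 3× C (acyclic) → no; 2× O (acyclic) → no; 1× N (acyclic) → no; 1× N (charge +1, acyclic) → no; 1× O (charge -1, acyclic) → no.
Summing the matching environments: 1 + 4 = 5 matching atoms.

5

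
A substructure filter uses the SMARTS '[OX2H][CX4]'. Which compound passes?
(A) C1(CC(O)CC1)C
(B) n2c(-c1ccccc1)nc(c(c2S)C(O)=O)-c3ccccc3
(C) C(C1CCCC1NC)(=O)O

A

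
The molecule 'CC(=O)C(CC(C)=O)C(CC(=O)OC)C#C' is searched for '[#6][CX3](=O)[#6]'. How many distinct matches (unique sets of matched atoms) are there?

[#6][CX3](=O)[#6] is the SMARTS for a ketone: a carbonyl carbon (no H) flanked by two carbons.
The molecule carries 2 separate instances of an acetyl/ketone group (-C(=O)CH3) meeting every constraint; each maps to a distinct set of atoms, giving 2 matches.

2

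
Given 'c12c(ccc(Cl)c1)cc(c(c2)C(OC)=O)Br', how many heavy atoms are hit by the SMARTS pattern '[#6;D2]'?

5

The query [#6;D2] means: any carbon bonded to exactly two heavy atoms.
Check the 16 heavy atoms by environment: 5× c (aromatic, D3) → no; 5× c (aromatic, D2) → match; 1× C (D3) → no; 1× O (D1) → no; 1× O (D2) → no; 1× C (D1) → no; 1× Br (D1) → no; 1× Cl (D1) → no.
That gives 5 matching atoms.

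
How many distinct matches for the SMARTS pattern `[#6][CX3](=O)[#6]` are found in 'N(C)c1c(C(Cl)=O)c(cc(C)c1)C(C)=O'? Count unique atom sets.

1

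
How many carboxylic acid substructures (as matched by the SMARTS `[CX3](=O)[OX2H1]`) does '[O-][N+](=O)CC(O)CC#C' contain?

0

[CX3](=O)[OX2H1] is the SMARTS for a carboxylic acid: an sp2 carbon double-bonded to O and single-bonded to an -OH oxygen.
No fragment in the molecule satisfies every constraint, giving 0 matches.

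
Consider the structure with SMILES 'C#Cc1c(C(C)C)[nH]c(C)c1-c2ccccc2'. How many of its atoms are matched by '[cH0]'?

The query [cH0] means: aromatic carbon with no attached hydrogen (substituted or ring-fusion).
Check the 17 heavy atoms by environment: 1× n (aromatic, H1) → no; 5× c (aromatic, H0) → match; 2× C (H1) → no; 3× C (H3) → no; 1× C (H0) → no; 5× c (aromatic, H1) → no.
That gives 5 matching atoms.

5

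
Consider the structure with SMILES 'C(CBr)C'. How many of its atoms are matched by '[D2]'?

2

Check the 4 heavy atoms by environment: 2× C (D2) → match; 1× C (D1) → no; 1× Br (D1) → no.
That gives 2 matching atoms.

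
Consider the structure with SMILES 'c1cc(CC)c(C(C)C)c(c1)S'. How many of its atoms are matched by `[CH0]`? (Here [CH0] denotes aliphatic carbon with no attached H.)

0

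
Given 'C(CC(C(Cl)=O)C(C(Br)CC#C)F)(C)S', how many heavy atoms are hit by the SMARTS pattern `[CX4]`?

7

The query [CX4] means: C with X4: aliphatic carbon with exactly 4 total connections (bonds + H).
Check the 15 heavy atoms by environment: 7× C (X4) → match; 1× Br (X1) → no; 1× C (X3) → no; 1× O (X1) → no; 1× Cl (X1) → no; 1× S (X2) → no; 2× C (X2) → no; 1× F (X1) → no.
That gives 7 matching atoms.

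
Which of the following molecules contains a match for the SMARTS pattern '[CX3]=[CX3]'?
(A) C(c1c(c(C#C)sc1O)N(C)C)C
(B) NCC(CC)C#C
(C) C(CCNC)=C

[CX3]=[CX3] describes a non-aromatic C=C double bond between two sp2 carbons (an alkene).
(A) has an ethynyl group (-C#CH) but the C-C bond is a triple bond, not a double bond.
(B) has an ethynyl group (-C#CH) but the C-C bond is a triple bond, not a double bond.
(C) contains a vinyl group (-CH=CH2), which satisfies every atom and bond constraint.
So the answer is (C).

C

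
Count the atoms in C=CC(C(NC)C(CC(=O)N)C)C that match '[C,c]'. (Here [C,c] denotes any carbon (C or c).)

10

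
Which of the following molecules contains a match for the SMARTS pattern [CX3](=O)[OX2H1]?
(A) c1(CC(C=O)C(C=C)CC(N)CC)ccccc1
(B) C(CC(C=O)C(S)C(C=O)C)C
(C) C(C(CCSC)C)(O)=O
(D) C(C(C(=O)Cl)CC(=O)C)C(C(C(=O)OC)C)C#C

C

[CX3](=O)[OX2H1] describes an sp2 carbon double-bonded to O and single-bonded to an -OH oxygen (a carboxylic acid).
(A) has an aldehyde (-CHO) but there is no singly-bonded oxygen on the carbonyl carbon.
(B) has an aldehyde (-CHO) but there is no singly-bonded oxygen on the carbonyl carbon.
(C) contains a carboxylic acid group (-C(=O)OH), which satisfies every atom and bond constraint.
(D) has a methyl-ester group (-C(=O)OCH3) but the singly-bonded O has no H (OX2H0, not OX2H1).
So the answer is (C).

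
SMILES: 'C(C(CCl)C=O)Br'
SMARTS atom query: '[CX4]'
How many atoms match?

3

Check the 7 heavy atoms by environment: 3× C (X4) → match; 1× Cl (X1) → no; 1× C (X3) → no; 1× O (X1) → no; 1× Br (X1) → no.
That gives 3 matching atoms.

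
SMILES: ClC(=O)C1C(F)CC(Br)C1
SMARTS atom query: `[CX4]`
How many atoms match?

5

The query [CX4] means: C with X4: aliphatic carbon with exactly 4 total connections (bonds + H).
Check the 10 heavy atoms by environment: 5× C (X4) → match; 1× F (X1) → no; 1× Br (X1) → no; 1× C (X3) → no; 1× O (X1) → no; 1× Cl (X1) → no.
That gives 5 matching atoms.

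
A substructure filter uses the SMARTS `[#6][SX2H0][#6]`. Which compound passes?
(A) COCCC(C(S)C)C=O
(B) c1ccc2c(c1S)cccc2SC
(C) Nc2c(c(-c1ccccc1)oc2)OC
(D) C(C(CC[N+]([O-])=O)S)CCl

[#6][SX2H0][#6] describes an aliphatic sulfur bridging two carbons with no H on the sulfur (a thioether).
(A) has a methoxy ether (-OCH3) but the bridging atom is O, not S.
(B) contains a methylthio ether (-SCH3), which satisfies every atom and bond constraint.
(C) has a methoxy ether (-OCH3) but the bridging atom is O, not S.
(D) has a thiol (-SH) but the sulfur has H1, not H0 bridging two carbons.
So the answer is (B).

B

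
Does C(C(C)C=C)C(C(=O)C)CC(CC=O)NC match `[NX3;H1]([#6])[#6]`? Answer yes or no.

Yes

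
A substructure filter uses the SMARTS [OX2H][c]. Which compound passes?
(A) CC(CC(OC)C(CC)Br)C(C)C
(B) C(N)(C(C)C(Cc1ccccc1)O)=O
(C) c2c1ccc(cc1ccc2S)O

C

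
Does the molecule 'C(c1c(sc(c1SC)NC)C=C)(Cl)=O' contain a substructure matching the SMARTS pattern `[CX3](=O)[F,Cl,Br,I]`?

Yes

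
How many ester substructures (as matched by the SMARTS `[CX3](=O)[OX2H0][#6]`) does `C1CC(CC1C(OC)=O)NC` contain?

[CX3](=O)[OX2H0][#6] is the SMARTS for an ester: a carbonyl carbon bonded to an oxygen that is itself bonded to carbon (no H on that O).
Exactly one fragment in the molecule meets all constraints, giving 1 match.

1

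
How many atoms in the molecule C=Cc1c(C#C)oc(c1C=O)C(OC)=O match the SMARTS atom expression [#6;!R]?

7

Check the 15 heavy atoms by environment: 1× o (aromatic, in 5-ring) → no; 4× c (aromatic, in 5-ring) → no; 7× C (acyclic) → match; 3× O (acyclic) → no.
That gives 7 matching atoms.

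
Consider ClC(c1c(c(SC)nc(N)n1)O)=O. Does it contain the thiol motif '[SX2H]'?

No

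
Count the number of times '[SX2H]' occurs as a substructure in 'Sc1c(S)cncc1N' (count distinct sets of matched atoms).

2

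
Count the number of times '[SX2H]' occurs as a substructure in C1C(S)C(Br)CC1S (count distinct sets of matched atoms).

2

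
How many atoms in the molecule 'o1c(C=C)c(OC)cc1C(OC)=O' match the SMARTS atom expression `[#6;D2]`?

2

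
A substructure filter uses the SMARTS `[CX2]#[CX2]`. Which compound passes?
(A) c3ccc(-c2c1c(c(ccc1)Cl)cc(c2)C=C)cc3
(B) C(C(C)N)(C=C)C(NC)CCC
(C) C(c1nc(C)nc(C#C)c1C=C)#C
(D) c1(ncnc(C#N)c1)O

C

[CX2]#[CX2] describes a carbon-carbon triple bond (an alkyne).
(A) has a vinyl group (-CH=CH2) but the C=C is a double bond; both carbons are CX3, not CX2.
(B) has a vinyl group (-CH=CH2) but the C=C is a double bond; both carbons are CX3, not CX2.
(C) contains an ethynyl group (-C#CH), which satisfies every atom and bond constraint.
(D) has a nitrile (-C#N) but the triple bond is C#N, not C#C.
So the answer is (C).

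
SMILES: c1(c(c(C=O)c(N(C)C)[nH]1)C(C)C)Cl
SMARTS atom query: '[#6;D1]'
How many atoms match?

Check the 14 heavy atoms by environment: 1× n (aromatic, D2) → no; 4× c (aromatic, D3) → no; 1× C (D2) → no; 1× O (D1) → no; 1× Cl (D1) → no; 1× C (D3) → no; 4× C (D1) → match; 1× N (D3) → no.
That gives 4 matching atoms.

4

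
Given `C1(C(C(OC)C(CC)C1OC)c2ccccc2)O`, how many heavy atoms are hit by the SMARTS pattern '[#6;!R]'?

Check the 18 heavy atoms by environment: 5× C (in 5-ring) → no; 3× O (acyclic) → no; 4× C (acyclic) → match; 6× c (aromatic, in 6-ring) → no.
That gives 4 matching atoms.

4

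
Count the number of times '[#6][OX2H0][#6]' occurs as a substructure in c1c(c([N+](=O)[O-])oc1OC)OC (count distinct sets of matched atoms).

2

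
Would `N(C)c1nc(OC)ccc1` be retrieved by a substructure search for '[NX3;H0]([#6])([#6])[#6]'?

No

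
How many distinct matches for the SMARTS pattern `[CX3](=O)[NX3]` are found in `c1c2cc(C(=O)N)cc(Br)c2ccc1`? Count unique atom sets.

[CX3](=O)[NX3] is the SMARTS for an amide: a carbonyl carbon bonded to a trivalent nitrogen.
Exactly one fragment in the molecule meets all constraints, giving 1 match.

1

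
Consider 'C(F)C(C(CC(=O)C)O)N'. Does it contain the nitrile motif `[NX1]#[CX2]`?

No

The pattern [NX1]#[CX2] describes a nitrogen triple-bonded to a two-connected carbon — a nitrile.
The closest candidate here is a primary amino group (-NH2), but the nitrogen is NX3 (three connections), not NX1 triple-bonded. No other fragment satisfies the full query, so there is no match.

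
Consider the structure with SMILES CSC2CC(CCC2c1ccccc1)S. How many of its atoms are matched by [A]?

The query [A] means: A matches any aliphatic (non-aromatic) heavy atom.
Check the 15 heavy atoms by environment: 7× C → match; 2× S → match; 6× c (aromatic) → no.
Summing the matching environments: 7 + 2 = 9 matching atoms.

9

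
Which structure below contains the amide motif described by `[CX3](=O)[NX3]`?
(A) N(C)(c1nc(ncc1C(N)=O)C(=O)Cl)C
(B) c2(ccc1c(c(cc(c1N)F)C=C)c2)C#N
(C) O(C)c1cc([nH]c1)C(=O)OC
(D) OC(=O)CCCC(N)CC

A

[CX3](=O)[NX3] describes a carbonyl carbon bonded to a trivalent nitrogen (an amide).
(A) contains a primary amide (-C(=O)NH2), which satisfies every atom and bond constraint.
(B) has a nitrile (-C#N) but the nitrile N is NX1 (triple-bonded), not NX3.
(C) has a methyl-ester group (-C(=O)OCH3) but the carbonyl is bonded to O, not to an NX3 nitrogen.
(D) has a primary amino group (-NH2) but the -NH2 is not attached to a carbonyl carbon.
So the answer is (A).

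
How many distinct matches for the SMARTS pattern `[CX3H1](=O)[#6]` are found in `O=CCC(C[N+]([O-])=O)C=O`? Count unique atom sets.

[CX3H1](=O)[#6] is the SMARTS for an aldehyde: an sp2 carbon with one H, double-bonded to O and single-bonded to carbon.
The molecule carries 2 separate instances of an aldehyde (-CHO) meeting every constraint; each maps to a distinct set of atoms, giving 2 matches.

2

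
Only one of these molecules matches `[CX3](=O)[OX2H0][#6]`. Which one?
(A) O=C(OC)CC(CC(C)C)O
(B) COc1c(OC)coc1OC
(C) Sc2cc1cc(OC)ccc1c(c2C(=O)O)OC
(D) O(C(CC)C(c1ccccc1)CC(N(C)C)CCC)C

[CX3](=O)[OX2H0][#6] describes a carbonyl carbon bonded to an oxygen that is itself bonded to carbon (no H on that O) (an ester).
(A) contains a methyl-ester group (-C(=O)OCH3), which satisfies every atom and bond constraint.
(B) has a methoxy ether (-OCH3) but the ether oxygen is not adjacent to a C=O carbon.
(C) has a methoxy ether (-OCH3) but the ether oxygen is not adjacent to a C=O carbon.
(D) has a methoxy ether (-OCH3) but the ether oxygen is not adjacent to a C=O carbon.
So the answer is (A).

A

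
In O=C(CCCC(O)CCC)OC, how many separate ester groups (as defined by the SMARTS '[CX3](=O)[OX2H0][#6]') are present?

1

[CX3](=O)[OX2H0][#6] is the SMARTS for an ester: a carbonyl carbon bonded to an oxygen that is itself bonded to carbon (no H on that O).
Exactly one fragment in the molecule meets all constraints, giving 1 match.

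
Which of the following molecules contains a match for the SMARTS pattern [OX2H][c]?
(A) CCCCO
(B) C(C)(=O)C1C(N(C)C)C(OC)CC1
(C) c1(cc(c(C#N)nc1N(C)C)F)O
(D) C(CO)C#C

[OX2H][c] describes a hydroxyl oxygen attached to an aromatic carbon (a phenol).
(A) has a hydroxyl group (-OH) but the -OH is on an aliphatic carbon, not an aromatic c.
(B) has a methoxy ether (-OCH3) but the oxygen has H0, not H1.
(C) contains a hydroxyl group (-OH), which satisfies every atom and bond constraint.
(D) has a hydroxyl group (-OH) but the -OH is on an aliphatic carbon, not an aromatic c.
So the answer is (C).

C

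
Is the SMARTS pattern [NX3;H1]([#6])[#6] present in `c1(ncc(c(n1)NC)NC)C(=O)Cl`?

Yes

The pattern [NX3;H1]([#6])[#6] describes a trivalent nitrogen with one H, bonded to two carbons — a secondary amine.
The molecule carries an N-methylamino group (-NHCH3), whose atoms satisfy every constraint of the query, so the pattern matches.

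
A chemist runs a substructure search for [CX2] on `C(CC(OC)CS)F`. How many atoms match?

0

The query [CX2] means: C with X2: aliphatic carbon with exactly 2 total connections.
Check the 8 heavy atoms by environment: 5× C (X4) → no; 1× F (X1) → no; 1× O (X2) → no; 1× S (X2) → no.
No environment satisfies the query, so 0 matching atoms.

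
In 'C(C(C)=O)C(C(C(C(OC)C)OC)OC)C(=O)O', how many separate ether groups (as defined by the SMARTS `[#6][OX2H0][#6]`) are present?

3

[#6][OX2H0][#6] is the SMARTS for an ether: an aliphatic oxygen bridging two carbons with no H on the oxygen.
The molecule carries 3 separate instances of a methoxy ether (-OCH3) meeting every constraint; each maps to a distinct set of atoms, giving 3 matches.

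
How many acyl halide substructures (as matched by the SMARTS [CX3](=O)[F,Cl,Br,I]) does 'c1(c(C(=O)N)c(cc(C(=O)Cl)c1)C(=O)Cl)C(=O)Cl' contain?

3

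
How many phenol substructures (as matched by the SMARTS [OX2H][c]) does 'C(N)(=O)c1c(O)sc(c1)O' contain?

2

[OX2H][c] is the SMARTS for a phenol: a hydroxyl oxygen attached to an aromatic carbon.
The molecule carries 2 separate instances of a hydroxyl group (-OH) meeting every constraint; each maps to a distinct set of atoms, giving 2 matches.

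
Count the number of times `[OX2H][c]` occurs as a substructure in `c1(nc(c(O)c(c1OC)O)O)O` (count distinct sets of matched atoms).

4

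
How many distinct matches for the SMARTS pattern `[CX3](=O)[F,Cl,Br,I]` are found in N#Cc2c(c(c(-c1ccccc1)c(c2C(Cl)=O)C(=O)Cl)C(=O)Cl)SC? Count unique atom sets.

[CX3](=O)[F,Cl,Br,I] is the SMARTS for an acyl halide: a carbonyl carbon bonded to a halogen.
The molecule carries 3 separate instances of an acyl chloride (-C(=O)Cl) meeting every constraint; each maps to a distinct set of atoms, giving 3 matches.

3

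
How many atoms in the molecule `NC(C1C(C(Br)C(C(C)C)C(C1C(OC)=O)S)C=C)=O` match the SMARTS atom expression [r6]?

Check the 20 heavy atoms by environment: 6× C (in 6-ring) → match; 8× C (acyclic) → no; 1× S (acyclic) → no; 3× O (acyclic) → no; 1× N (acyclic) → no; 1× Br (acyclic) → no.
That gives 6 matching atoms.

6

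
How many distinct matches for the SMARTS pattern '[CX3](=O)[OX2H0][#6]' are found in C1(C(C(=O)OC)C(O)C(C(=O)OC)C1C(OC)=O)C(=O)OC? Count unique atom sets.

[CX3](=O)[OX2H0][#6] is the SMARTS for an ester: a carbonyl carbon bonded to an oxygen that is itself bonded to carbon (no H on that O).
The molecule carries 4 separate instances of a methyl-ester group (-C(=O)OCH3) meeting every constraint; each maps to a distinct set of atoms, giving 4 matches.

4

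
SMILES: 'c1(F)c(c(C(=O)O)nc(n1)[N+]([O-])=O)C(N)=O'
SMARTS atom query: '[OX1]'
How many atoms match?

4

The query [OX1] means: aliphatic oxygen with one total connection — typically a carbonyl =O or an oxide.
Check the 16 heavy atoms by environment: 2× n (aromatic, X2) → no; 4× c (aromatic, X3) → no; 1× N (charge +1, X3) → no; 1× O (charge -1, X1) → match; 3× O (X1) → match; 1× F (X1) → no; 2× C (X3) → no; 1× O (X2) → no; 1× N (X3) → no.
Summing the matching environments: 1 + 3 = 4 matching atoms.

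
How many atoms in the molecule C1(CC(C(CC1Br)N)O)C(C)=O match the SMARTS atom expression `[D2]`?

2

The query [D2] means: atom with exactly two heavy-atom neighbours.
Check the 12 heavy atoms by environment: 2× C (D2) → match; 5× C (D3) → no; 1× Br (D1) → no; 2× O (D1) → no; 1× C (D1) → no; 1× N (D1) → no.
That gives 2 matching atoms.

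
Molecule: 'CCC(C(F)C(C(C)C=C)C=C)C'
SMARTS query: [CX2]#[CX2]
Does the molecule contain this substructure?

The pattern [CX2]#[CX2] describes a carbon-carbon triple bond — an alkyne.
The closest candidate here is a vinyl group (-CH=CH2), but the C=C is a double bond; both carbons are CX3, not CX2. No other fragment satisfies the full query, so there is no match.

No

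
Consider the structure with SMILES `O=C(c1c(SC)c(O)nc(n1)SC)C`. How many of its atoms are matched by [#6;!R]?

Check the 14 heavy atoms by environment: 2× n (aromatic, in 6-ring) → no; 4× c (aromatic, in 6-ring) → no; 2× S (acyclic) → no; 4× C (acyclic) → match; 2× O (acyclic) → no.
That gives 4 matching atoms.

4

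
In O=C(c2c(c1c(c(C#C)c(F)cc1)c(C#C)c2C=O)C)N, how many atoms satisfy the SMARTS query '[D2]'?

5

Check the 21 heavy atoms by environment: 8× c (aromatic, D3) → no; 2× c (aromatic, D2) → match; 3× C (D1) → no; 3× C (D2) → match; 2× O (D1) → no; 1× C (D3) → no; 1× N (D1) → no; 1× F (D1) → no.
Summing the matching environments: 2 + 3 = 5 matching atoms.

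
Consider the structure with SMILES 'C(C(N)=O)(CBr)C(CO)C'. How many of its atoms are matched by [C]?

6

The query [C] means: uppercase C matches aliphatic (non-aromatic) carbon only.
Check the 10 heavy atoms by environment: 6× C → match; 1× Br → no; 2× O → no; 1× N → no.
That gives 6 matching atoms.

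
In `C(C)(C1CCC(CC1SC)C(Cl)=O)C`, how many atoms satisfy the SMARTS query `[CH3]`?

3

Check the 14 heavy atoms by environment: 3× C (H2) → no; 4× C (H1) → no; 1× C (H0) → no; 1× O (H0) → no; 1× Cl (H0) → no; 1× S (H0) → no; 3× C (H3) → match.
That gives 3 matching atoms.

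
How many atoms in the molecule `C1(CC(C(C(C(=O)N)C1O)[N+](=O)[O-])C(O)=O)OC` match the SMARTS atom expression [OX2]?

3

The query [OX2] means: aliphatic oxygen with two total connections — ether, hydroxyl, or ester single-bond O.
Check the 18 heavy atoms by environment: 7× C (X4) → no; 3× O (X2) → match; 2× C (X3) → no; 3× O (X1) → no; 1× N (X3) → no; 1× N (charge +1, X3) → no; 1× O (charge -1, X1) → no.
That gives 3 matching atoms.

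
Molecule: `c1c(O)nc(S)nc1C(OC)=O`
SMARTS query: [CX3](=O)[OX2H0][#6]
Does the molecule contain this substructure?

The pattern [CX3](=O)[OX2H0][#6] describes a carbonyl carbon bonded to an oxygen that is itself bonded to carbon (no H on that O) — an ester.
The molecule carries a methyl-ester group (-C(=O)OCH3), whose atoms satisfy every constraint of the query, so the pattern matches.

Yes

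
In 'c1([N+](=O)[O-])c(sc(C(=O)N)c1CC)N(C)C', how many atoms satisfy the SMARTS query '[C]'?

The query [C] means: uppercase C matches aliphatic (non-aromatic) carbon only.
Check the 16 heavy atoms by environment: 1× s (aromatic) → no; 4× c (aromatic) → no; 5× C → match; 2× O → no; 2× N → no; 1× N (charge +1) → no; 1× O (charge -1) → no.
That gives 5 matching atoms.

5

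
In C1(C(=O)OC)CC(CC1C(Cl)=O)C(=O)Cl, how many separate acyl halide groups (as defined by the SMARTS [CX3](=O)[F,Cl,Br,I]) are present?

[CX3](=O)[F,Cl,Br,I] is the SMARTS for an acyl halide: a carbonyl carbon bonded to a halogen.
The molecule carries 2 separate instances of an acyl chloride (-C(=O)Cl) meeting every constraint; each maps to a distinct set of atoms, giving 2 matches.

2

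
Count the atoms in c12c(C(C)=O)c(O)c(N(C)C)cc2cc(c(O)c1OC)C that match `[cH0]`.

8

The query [cH0] means: aromatic carbon with no attached hydrogen (substituted or ring-fusion).
Check the 21 heavy atoms by environment: 8× c (aromatic, H0) → match; 2× c (aromatic, H1) → no; 2× O (H1) → no; 1× N (H0) → no; 5× C (H3) → no; 2× O (H0) → no; 1× C (H0) → no.
That gives 8 matching atoms.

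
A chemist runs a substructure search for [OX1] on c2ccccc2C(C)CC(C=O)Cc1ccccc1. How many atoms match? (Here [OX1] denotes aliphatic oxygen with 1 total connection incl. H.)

1

The query [OX1] means: aliphatic oxygen with one total connection — typically a carbonyl =O or an oxide.
Check the 19 heavy atoms by environment: 5× C (X4) → no; 1× C (X3) → no; 1× O (X1) → match; 12× c (aromatic, X3) → no.
That gives 1 matching atom.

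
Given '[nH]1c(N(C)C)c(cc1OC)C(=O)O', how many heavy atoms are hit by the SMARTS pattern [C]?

The query [C] means: uppercase C matches aliphatic (non-aromatic) carbon only.
Check the 13 heavy atoms by environment: 1× n (aromatic) → no; 4× c (aromatic) → no; 1× N → no; 4× C → match; 3× O → no.
That gives 4 matching atoms.

4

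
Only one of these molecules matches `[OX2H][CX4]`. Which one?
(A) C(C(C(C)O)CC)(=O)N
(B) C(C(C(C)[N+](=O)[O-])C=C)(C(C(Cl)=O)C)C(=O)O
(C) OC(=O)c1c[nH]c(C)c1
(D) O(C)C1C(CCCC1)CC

A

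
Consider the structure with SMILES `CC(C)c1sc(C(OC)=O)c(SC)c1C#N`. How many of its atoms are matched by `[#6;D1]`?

4

Check the 16 heavy atoms by environment: 1× s (aromatic, D2) → no; 4× c (aromatic, D3) → no; 1× C (D2) → no; 1× N (D1) → no; 1× S (D2) → no; 4× C (D1) → match; 2× C (D3) → no; 1× O (D1) → no; 1× O (D2) → no.
That gives 4 matching atoms.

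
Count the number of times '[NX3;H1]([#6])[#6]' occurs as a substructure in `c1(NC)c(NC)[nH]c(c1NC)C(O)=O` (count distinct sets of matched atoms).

[NX3;H1]([#6])[#6] is the SMARTS for a secondary amine: a trivalent nitrogen with one H, bonded to two carbons.
The molecule carries 3 separate instances of an N-methylamino group (-NHCH3) meeting every constraint; each maps to a distinct set of atoms, giving 3 matches.

3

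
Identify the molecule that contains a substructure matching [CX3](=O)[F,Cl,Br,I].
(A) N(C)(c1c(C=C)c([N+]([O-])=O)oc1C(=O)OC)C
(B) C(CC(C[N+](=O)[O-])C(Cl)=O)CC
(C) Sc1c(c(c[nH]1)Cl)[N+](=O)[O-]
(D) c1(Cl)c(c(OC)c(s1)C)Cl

B

[CX3](=O)[F,Cl,Br,I] describes a carbonyl carbon bonded to a halogen (an acyl halide).
(A) has a methyl-ester group (-C(=O)OCH3) but the carbonyl is bonded to -O-C, not to a halogen.
(B) contains an acyl chloride (-C(=O)Cl), which satisfies every atom and bond constraint.
(C) has a chloro substituent but the Cl is not on a carbonyl carbon.
(D) has a chloro substituent but the Cl is not on a carbonyl carbon.
So the answer is (B).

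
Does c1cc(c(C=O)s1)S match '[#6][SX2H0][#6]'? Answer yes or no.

No

The pattern [#6][SX2H0][#6] describes an aliphatic sulfur bridging two carbons with no H on the sulfur — a thioether.
The closest candidate here is a thiol (-SH), but the sulfur has H1, not H0 bridging two carbons. No other fragment satisfies the full query, so there is no match.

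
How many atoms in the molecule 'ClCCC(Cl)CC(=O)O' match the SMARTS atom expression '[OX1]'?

The query [OX1] means: aliphatic oxygen with one total connection — typically a carbonyl =O or an oxide.
Check the 9 heavy atoms by environment: 4× C (X4) → no; 2× Cl (X1) → no; 1× C (X3) → no; 1× O (X1) → match; 1× O (X2) → no.
That gives 1 matching atom.

1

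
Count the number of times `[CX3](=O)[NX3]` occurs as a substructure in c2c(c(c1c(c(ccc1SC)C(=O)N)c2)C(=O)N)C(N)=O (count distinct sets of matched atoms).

[CX3](=O)[NX3] is the SMARTS for an amide: a carbonyl carbon bonded to a trivalent nitrogen.
The molecule carries 3 separate instances of a primary amide (-C(=O)NH2) meeting every constraint; each maps to a distinct set of atoms, giving 3 matches.

3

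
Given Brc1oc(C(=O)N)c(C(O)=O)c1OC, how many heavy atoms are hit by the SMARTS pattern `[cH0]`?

The query [cH0] means: aromatic carbon with no attached hydrogen (substituted or ring-fusion).
Check the 14 heavy atoms by environment: 1× o (aromatic, H0) → no; 4× c (aromatic, H0) → match; 3× O (H0) → no; 1× C (H3) → no; 2× C (H0) → no; 1× O (H1) → no; 1× N (H2) → no; 1× Br (H0) → no.
That gives 4 matching atoms.

4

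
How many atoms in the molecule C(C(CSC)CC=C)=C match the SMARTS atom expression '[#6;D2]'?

4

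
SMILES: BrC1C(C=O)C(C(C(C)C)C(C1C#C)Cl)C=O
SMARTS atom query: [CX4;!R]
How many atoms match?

3

The query [CX4;!R] means: aliphatic carbon with four total connections, not in a ring.
Check the 17 heavy atoms by environment: 6× C (X4, in 6-ring) → no; 2× C (X2, acyclic) → no; 3× C (X4, acyclic) → match; 1× Br (X1, acyclic) → no; 2× C (X3, acyclic) → no; 2× O (X1, acyclic) → no; 1× Cl (X1, acyclic) → no.
That gives 3 matching atoms.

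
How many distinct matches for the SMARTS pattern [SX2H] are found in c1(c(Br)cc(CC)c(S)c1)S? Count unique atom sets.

2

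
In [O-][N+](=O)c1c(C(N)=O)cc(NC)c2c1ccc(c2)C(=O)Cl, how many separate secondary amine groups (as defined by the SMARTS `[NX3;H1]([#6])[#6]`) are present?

[NX3;H1]([#6])[#6] is the SMARTS for a secondary amine: a trivalent nitrogen with one H, bonded to two carbons.
Exactly one fragment in the molecule meets all constraints, giving 1 match.

1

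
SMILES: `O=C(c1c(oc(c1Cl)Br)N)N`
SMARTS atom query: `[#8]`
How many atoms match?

2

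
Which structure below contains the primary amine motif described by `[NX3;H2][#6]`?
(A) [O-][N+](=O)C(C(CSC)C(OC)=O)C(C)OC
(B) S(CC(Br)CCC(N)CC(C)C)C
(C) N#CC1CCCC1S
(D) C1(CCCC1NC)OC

B

[NX3;H2][#6] describes a trivalent nitrogen with two H attached to carbon (a primary amine).
(A) has a nitro group (-[N+](=O)[O-]) but the nitrogen is [N+] with no H, not NX3H2.
(B) contains a primary amino group (-NH2), which satisfies every atom and bond constraint.
(C) has a nitrile (-C#N) but the nitrogen is NX1 (triple-bonded), not NX3 with two H.
(D) has an N-methylamino group (-NHCH3) but the nitrogen bears two carbons and only one H (H1), not H2.
So the answer is (B).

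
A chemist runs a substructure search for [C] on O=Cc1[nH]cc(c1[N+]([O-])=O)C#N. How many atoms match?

The query [C] means: uppercase C matches aliphatic (non-aromatic) carbon only.
Check the 12 heavy atoms by environment: 1× n (aromatic) → no; 4× c (aromatic) → no; 2× C → match; 2× O → no; 1× N → no; 1× N (charge +1) → no; 1× O (charge -1) → no.
That gives 2 matching atoms.

2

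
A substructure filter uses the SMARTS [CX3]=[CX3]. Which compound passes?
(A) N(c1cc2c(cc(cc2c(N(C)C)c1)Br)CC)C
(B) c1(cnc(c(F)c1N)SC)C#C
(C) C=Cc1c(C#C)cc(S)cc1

C

[CX3]=[CX3] describes a non-aromatic C=C double bond between two sp2 carbons (an alkene).
(A) has an ethyl group (-CH2CH3) but its C-C bond is a single bond between CX4 carbons, not CX3=CX3.
(B) has an ethynyl group (-C#CH) but the C-C bond is a triple bond, not a double bond.
(C) contains a vinyl group (-CH=CH2), which satisfies every atom and bond constraint.
So the answer is (C).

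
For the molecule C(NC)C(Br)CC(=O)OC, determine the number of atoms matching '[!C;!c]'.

The query [!C;!c] means: neither aliphatic nor aromatic carbon — same as [!#6].
Check the 10 heavy atoms by environment: 6× C → no; 1× Br → match; 2× O → match; 1× N → match.
Summing the matching environments: 1 + 2 + 1 = 4 matching atoms.

4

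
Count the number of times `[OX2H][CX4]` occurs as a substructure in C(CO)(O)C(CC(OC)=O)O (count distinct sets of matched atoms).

[OX2H][CX4] is the SMARTS for an aliphatic alcohol: a hydroxyl oxygen bound to an sp3 (X4) carbon.
The molecule carries 3 separate instances of a hydroxyl group (-OH) meeting every constraint; each maps to a distinct set of atoms, giving 3 matches.

3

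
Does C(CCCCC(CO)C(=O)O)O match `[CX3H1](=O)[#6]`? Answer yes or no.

No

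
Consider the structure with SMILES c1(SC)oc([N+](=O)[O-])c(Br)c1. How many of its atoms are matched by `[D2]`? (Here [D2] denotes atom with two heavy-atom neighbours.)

Check the 11 heavy atoms by environment: 1× o (aromatic, D2) → match; 3× c (aromatic, D3) → no; 1× c (aromatic, D2) → match; 1× N (charge +1, D3) → no; 1× O (charge -1, D1) → no; 1× O (D1) → no; 1× S (D2) → match; 1× C (D1) → no; 1× Br (D1) → no.
Summing the matching environments: 1 + 1 + 1 = 3 matching atoms.

3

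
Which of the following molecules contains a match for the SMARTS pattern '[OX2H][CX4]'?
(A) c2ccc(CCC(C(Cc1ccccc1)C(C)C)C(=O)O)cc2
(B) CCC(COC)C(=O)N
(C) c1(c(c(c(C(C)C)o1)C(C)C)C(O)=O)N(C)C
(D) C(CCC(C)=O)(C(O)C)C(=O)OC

[OX2H][CX4] describes a hydroxyl oxygen bound to an sp3 (X4) carbon (an aliphatic alcohol).
(A) has a carboxylic acid group (-C(=O)OH) but the -OH is on a CX3 carbonyl carbon, not a CX4 carbon.
(B) has a methoxy ether (-OCH3) but the oxygen has H0 (ether), not H1.
(C) has a carboxylic acid group (-C(=O)OH) but the -OH is on a CX3 carbonyl carbon, not a CX4 carbon.
(D) contains a hydroxyl group (-OH), which satisfies every atom and bond constraint.
So the answer is (D).

D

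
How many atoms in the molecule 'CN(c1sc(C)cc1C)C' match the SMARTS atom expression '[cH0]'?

The query [cH0] means: aromatic carbon with no attached hydrogen (substituted or ring-fusion).
Check the 10 heavy atoms by environment: 1× s (aromatic, H0) → no; 3× c (aromatic, H0) → match; 1× c (aromatic, H1) → no; 4× C (H3) → no; 1× N (H0) → no.
That gives 3 matching atoms.

3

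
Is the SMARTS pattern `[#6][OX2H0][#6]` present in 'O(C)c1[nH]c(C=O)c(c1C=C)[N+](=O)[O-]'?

Yes

The pattern [#6][OX2H0][#6] describes an aliphatic oxygen bridging two carbons with no H on the oxygen — an ether.
The molecule carries a methoxy ether (-OCH3), whose atoms satisfy every constraint of the query, so the pattern matches.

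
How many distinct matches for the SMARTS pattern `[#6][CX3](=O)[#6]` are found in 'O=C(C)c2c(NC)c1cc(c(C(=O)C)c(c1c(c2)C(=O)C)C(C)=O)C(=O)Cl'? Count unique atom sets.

4

[#6][CX3](=O)[#6] is the SMARTS for a ketone: a carbonyl carbon (no H) flanked by two carbons.
The molecule carries 4 separate instances of an acetyl/ketone group (-C(=O)CH3) meeting every constraint; each maps to a distinct set of atoms, giving 4 matches.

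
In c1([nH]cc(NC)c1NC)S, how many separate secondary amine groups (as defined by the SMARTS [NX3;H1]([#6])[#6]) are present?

2

[NX3;H1]([#6])[#6] is the SMARTS for a secondary amine: a trivalent nitrogen with one H, bonded to two carbons.
The molecule carries 2 separate instances of an N-methylamino group (-NHCH3) meeting every constraint; each maps to a distinct set of atoms, giving 2 matches.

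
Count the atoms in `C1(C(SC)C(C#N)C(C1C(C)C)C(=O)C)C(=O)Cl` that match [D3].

The query [D3] means: atom with exactly three heavy-atom neighbours.
Check the 18 heavy atoms by environment: 8× C (D3) → match; 2× O (D1) → no; 4× C (D1) → no; 1× Cl (D1) → no; 1× C (D2) → no; 1× N (D1) → no; 1× S (D2) → no.
That gives 8 matching atoms.

8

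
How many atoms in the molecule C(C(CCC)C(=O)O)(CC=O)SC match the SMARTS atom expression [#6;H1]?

3

The query [#6;H1] means: any carbon bearing exactly one hydrogen.
Check the 13 heavy atoms by environment: 3× C (H2) → no; 3× C (H1) → match; 2× C (H3) → no; 1× S (H0) → no; 2× O (H0) → no; 1× C (H0) → no; 1× O (H1) → no.
That gives 3 matching atoms.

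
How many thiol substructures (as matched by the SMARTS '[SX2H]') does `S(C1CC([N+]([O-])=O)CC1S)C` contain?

1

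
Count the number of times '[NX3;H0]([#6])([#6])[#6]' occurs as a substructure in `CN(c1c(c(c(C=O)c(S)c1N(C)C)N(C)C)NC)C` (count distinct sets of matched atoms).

3

[NX3;H0]([#6])([#6])[#6] is the SMARTS for a tertiary amine: a trivalent nitrogen with no H, bonded to three carbons.
The molecule carries 3 separate instances of a dimethylamino group (-N(CH3)2) meeting every constraint; each maps to a distinct set of atoms, giving 3 matches.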